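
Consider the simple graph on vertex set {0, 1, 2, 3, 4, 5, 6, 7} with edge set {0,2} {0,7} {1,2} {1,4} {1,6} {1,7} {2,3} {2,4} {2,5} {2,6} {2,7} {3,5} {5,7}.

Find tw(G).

A width-2 tree decomposition is:
Bags: B1 = {1, 2, 7}  B2 = {1, 2, 4}  B3 = {0, 2, 7}  B4 = {1, 2, 6}  B5 = {2, 5, 7}  B6 = {2, 3, 5}
Tree: B1–B2, B1–B3, B1–B4, B1–B5, B5–B6
Every bag has size at most 3, so the width is 3 − 1 = 2 and tw(G) ≤ 2. Conversely, {0, 2, 7} is a clique of size 3, and the vertices of any clique must share a bag in every tree decomposition; so some bag has ≥ 3 vertices and tw(G) ≥ 2. Therefore the treewidth is 2.

2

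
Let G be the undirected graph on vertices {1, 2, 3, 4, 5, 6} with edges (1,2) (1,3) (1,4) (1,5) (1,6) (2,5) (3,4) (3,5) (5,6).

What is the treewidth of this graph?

2

A width-2 tree decomposition is:
Bags: B1 = {1, 2, 5}  B2 = {1, 3, 5}  B3 = {1, 3, 4}  B4 = {1, 5, 6}
Tree: B1–B2, B2–B3, B2–B4
Each bag holds 3 vertices, so the decomposition has width 2, which upper-bounds the treewidth. Conversely, {1, 3, 4} is a clique of size 3, and the vertices of any clique must share a bag in every tree decomposition; so some bag has ≥ 3 vertices and tw(G) ≥ 2. Combining the bounds, tw(G) = 2.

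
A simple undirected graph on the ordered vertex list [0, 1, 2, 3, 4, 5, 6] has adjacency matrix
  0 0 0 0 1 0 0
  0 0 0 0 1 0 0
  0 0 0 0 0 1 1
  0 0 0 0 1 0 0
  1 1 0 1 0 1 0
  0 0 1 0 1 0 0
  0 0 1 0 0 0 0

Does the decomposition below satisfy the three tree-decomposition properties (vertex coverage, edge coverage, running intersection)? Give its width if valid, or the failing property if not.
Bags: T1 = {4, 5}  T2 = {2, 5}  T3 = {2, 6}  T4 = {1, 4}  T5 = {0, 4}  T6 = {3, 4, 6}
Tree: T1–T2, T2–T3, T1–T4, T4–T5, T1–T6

No — bags containing vertex 6 are not connected in the tree.

A tree decomposition must satisfy three properties: every vertex lies in some bag; for every edge, both endpoints lie together in some bag; and for every vertex, the bags containing it form a connected subtree. Here bags containing vertex 6 are not connected in the tree, so the decomposition is invalid.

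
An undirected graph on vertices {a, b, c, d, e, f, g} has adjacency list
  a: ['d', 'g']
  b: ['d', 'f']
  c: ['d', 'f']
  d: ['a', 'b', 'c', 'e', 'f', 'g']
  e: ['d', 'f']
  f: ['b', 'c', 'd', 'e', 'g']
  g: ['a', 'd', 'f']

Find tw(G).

A width-2 tree decomposition is:
Bags: B1 = {c, d, f}  B2 = {d, e, f}  B3 = {d, f, g}  B4 = {a, d, g}  B5 = {b, d, f}
Tree: B1–B2, B1–B3, B3–B4, B1–B5
Each bag holds 3 vertices, so the decomposition has width 2, which upper-bounds the treewidth. For the lower bound, the 3 vertices {a, d, g} are pairwise adjacent, and any tree decomposition puts a clique entirely inside one bag — forcing width ≥ 2. Hence tw(G) = 2 exactly.

2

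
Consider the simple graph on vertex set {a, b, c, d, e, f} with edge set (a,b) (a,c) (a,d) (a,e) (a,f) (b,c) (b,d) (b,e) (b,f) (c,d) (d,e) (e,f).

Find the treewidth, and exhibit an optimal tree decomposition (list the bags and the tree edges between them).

Treewidth 3.
Bags: B1 = {a, b, e, f}  B2 = {a, b, d, e}  B3 = {a, b, c, d}
Tree: B1–B2, B2–B3

Every bag has size at most 4, so the width is 4 − 1 = 3 and tw(G) ≤ 3. On the other hand G contains the 4-clique {a, b, d, e}. A clique must lie in a single bag of any decomposition, so no decomposition can have width below 3. Hence tw(G) = 3 exactly.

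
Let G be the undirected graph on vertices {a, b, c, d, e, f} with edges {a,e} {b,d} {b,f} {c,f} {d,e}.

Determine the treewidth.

1

A width-1 tree decomposition is:
Bags: B1 = {c, f}  B2 = {b, f}  B3 = {b, d}  B4 = {d, e}  B5 = {a, e}
Tree: B1–B2, B2–B3, B3–B4, B4–B5
Every bag has size at most 2, so the width is 2 − 1 = 1 and tw(G) ≤ 1. Any graph with an edge has treewidth ≥ 1, and G has the edge c–f. The upper and lower bounds meet at 1, so that is the treewidth.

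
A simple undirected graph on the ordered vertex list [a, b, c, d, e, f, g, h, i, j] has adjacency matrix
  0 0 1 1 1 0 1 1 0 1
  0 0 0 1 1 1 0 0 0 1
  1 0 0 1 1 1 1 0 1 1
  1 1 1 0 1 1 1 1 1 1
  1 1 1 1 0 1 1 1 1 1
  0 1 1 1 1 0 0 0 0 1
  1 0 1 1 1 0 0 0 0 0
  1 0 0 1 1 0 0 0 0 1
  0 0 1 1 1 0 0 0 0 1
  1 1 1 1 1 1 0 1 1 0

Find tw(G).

A width-4 tree decomposition is:
Bags: B1 = {c, d, e, i, j}  B2 = {a, c, d, e, j}  B3 = {c, d, e, f, j}  B4 = {a, c, d, e, g}  B5 = {a, d, e, h, j}  B6 = {b, d, e, f, j}
Tree: B1–B2, B2–B3, B2–B4, B2–B5, B3–B6
The largest bag has 5 vertices, giving width 4; this decomposition certifies tw(G) ≤ 4. Conversely, {a, c, d, e, g} is a clique of size 5, and the vertices of any clique must share a bag in every tree decomposition; so some bag has ≥ 5 vertices and tw(G) ≥ 4. The upper and lower bounds meet at 4, so that is the treewidth.

4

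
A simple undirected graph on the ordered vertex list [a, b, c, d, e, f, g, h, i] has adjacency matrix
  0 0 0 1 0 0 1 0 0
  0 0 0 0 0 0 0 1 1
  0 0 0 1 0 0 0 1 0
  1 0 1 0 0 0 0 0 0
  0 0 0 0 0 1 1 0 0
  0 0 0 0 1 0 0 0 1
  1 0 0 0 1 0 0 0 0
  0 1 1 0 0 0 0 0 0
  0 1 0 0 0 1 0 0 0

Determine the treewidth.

2

A width-2 tree decomposition is:
Bags: B1 = {a, e, g}  B2 = {a, d, e}  B3 = {c, d, e}  B4 = {c, e, h}  B5 = {b, e, h}  B6 = {b, e, i}  B7 = {e, f, i}
Tree: B1–B2, B2–B3, B3–B4, B4–B5, B5–B6, B6–B7
Each bag holds 3 vertices, so the decomposition has width 2, which upper-bounds the treewidth. Since e–g–a–d–c–h–b–i–f–e is a cycle in G, G is not acyclic. Forests are exactly the graphs of treewidth ≤ 1, so tw(G) ≥ 2. The upper and lower bounds meet at 2, so that is the treewidth.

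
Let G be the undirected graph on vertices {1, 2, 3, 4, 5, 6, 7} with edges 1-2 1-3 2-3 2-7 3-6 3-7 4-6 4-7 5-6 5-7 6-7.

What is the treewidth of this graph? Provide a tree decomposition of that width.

Treewidth 2.
One such decomposition:
Bags: B1 = {3, 6, 7}  B2 = {4, 6, 7}  B3 = {5, 6, 7}  B4 = {2, 3, 7}  B5 = {1, 2, 3}
Tree: B1–B2, B1–B3, B1–B4, B4–B5

The largest bag has 3 vertices, giving width 2; this decomposition certifies tw(G) ≤ 2. Conversely, {1, 2, 3} is a clique of size 3, and the vertices of any clique must share a bag in every tree decomposition; so some bag has ≥ 3 vertices and tw(G) ≥ 2. The upper and lower bounds meet at 2, so that is the treewidth.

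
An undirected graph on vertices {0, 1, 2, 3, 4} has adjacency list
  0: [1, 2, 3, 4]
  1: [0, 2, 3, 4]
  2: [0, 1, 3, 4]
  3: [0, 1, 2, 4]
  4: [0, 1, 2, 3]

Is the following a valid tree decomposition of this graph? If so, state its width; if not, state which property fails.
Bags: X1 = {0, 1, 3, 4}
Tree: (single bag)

A tree decomposition must satisfy three properties: every vertex lies in some bag; for every edge, both endpoints lie together in some bag; and for every vertex, the bags containing it form a connected subtree. Here vertex 2 appears in no bag, so the decomposition is invalid.

No — vertex 2 appears in no bag.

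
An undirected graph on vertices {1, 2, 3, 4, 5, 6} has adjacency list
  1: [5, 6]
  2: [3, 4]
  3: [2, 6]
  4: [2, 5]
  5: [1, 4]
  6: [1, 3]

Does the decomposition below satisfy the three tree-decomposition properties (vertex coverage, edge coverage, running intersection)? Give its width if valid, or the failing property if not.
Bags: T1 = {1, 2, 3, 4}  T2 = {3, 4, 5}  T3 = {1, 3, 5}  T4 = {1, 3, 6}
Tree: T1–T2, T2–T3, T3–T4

No — bags containing vertex 1 are not connected in the tree.

A tree decomposition must satisfy three properties: every vertex lies in some bag; for every edge, both endpoints lie together in some bag; and for every vertex, the bags containing it form a connected subtree. Here bags containing vertex 1 are not connected in the tree, so the decomposition is invalid.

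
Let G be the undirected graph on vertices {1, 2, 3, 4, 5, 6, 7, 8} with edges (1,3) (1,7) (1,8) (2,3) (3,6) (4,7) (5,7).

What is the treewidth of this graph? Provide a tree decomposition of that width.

Treewidth 1.
One such decomposition:
Bags: B1 = {1, 3}  B2 = {1, 7}  B3 = {4, 7}  B4 = {3, 6}  B5 = {5, 7}  B6 = {1, 8}  B7 = {2, 3}
Tree: B1–B2, B2–B3, B1–B4, B3–B5, B1–B6, B4–B7

Every bag has size at most 2, so the width is 2 − 1 = 1 and tw(G) ≤ 1. Since G has at least one edge (e.g. 3–1), it is not an edgeless graph, so tw(G) ≥ 1. Combining the bounds, tw(G) = 1.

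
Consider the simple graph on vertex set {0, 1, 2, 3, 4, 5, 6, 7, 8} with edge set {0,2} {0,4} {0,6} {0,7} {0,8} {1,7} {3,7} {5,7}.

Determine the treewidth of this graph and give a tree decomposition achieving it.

The largest bag has 2 vertices, giving width 1; this decomposition certifies tw(G) ≤ 1. Any graph with an edge has treewidth ≥ 1, and G has the edge 7–3. Combining the bounds, tw(G) = 1.

Treewidth 1.
One optimal decomposition is:
Bags: B1 = {3, 7}  B2 = {5, 7}  B3 = {0, 7}  B4 = {0, 2}  B5 = {0, 4}  B6 = {1, 7}  B7 = {0, 6}  B8 = {0, 8}
Tree: B1–B2, B1–B3, B3–B4, B3–B5, B3–B6, B3–B7, B4–B8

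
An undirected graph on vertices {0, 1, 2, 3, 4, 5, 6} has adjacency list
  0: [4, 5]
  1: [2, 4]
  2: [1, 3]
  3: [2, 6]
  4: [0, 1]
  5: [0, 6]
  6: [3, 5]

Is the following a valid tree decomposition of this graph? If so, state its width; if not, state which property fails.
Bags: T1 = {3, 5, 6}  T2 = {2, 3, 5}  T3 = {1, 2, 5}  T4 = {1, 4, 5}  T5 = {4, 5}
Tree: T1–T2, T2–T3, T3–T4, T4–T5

A tree decomposition must satisfy three properties: every vertex lies in some bag; for every edge, both endpoints lie together in some bag; and for every vertex, the bags containing it form a connected subtree. Here vertex 0 appears in no bag, so the decomposition is invalid.

No — vertex 0 appears in no bag.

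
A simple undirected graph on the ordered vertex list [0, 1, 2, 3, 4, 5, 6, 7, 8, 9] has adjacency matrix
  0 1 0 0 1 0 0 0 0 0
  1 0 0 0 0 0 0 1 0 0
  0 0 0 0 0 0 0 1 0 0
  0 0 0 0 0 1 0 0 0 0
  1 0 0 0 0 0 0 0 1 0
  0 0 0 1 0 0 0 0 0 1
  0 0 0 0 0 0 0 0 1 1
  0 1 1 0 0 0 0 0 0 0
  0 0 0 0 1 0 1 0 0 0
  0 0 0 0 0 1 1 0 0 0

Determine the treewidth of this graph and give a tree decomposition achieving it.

The largest bag has 2 vertices, giving width 1; this decomposition certifies tw(G) ≤ 1. Any graph with an edge has treewidth ≥ 1, and G has the edge 3–5. Combining the bounds, tw(G) = 1.

Treewidth 1.
Bags: B1 = {3, 5}  B2 = {5, 9}  B3 = {6, 9}  B4 = {6, 8}  B5 = {4, 8}  B6 = {0, 4}  B7 = {0, 1}  B8 = {1, 7}  B9 = {2, 7}
Tree: B1–B2, B2–B3, B3–B4, B4–B5, B5–B6, B6–B7, B7–B8, B8–B9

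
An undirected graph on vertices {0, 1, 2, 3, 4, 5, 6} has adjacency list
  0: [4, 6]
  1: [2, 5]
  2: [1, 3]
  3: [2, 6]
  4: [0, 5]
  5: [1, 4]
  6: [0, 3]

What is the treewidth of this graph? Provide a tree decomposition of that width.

Every bag has size at most 3, so the width is 3 − 1 = 2 and tw(G) ≤ 2. For the lower bound, G contains the cycle 4–5–1–2–3–6–0–4, so G is not a forest; only forests have treewidth ≤ 1, hence tw(G) ≥ 2. Hence tw(G) = 2 exactly.

Treewidth 2.
One optimal decomposition is:
Bags: B1 = {1, 4, 5}  B2 = {1, 2, 4}  B3 = {2, 3, 4}  B4 = {3, 4, 6}  B5 = {0, 4, 6}
Tree: B1–B2, B2–B3, B3–B4, B4–B5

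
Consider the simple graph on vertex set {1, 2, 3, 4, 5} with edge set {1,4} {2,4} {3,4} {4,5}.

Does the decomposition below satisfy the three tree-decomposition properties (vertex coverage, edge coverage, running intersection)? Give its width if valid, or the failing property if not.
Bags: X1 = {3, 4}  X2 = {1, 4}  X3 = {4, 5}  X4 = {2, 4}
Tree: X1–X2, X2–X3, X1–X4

Vertex coverage: the bags together contain {1, 2, 3, 4, 5}, the full vertex set. Edge coverage: each edge of G has both endpoints in at least one bag. Running intersection: for every vertex, the bags containing it form a connected subtree. All three properties hold, so this is a valid tree decomposition of width max|bag| − 1 = 1, and hence tw(G) ≤ 1.

Yes; width 1.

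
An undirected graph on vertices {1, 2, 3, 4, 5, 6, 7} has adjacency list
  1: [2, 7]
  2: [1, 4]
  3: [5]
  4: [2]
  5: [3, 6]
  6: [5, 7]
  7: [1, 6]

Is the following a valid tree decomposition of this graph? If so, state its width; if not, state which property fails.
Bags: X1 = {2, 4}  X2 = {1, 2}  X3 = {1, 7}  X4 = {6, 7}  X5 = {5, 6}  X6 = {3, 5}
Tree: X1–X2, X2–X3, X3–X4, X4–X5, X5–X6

Yes; width 1.

Checking the three conditions: (i) the bags cover all of {1, 2, 3, 4, 5, 6, 7}; (ii) for each edge, some bag contains both endpoints; (iii) the bags containing any fixed vertex form a subtree. All hold, so the decomposition is valid with width 2 − 1 = 1.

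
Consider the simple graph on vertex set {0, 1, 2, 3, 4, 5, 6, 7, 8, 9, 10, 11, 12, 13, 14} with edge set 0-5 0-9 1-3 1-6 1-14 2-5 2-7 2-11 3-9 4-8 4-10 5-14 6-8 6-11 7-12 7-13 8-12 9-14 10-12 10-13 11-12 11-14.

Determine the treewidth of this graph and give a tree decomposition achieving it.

Treewidth 3.
One optimal decomposition is:
Bags: B1 = {0, 1, 3, 9}  B2 = {0, 1, 9, 14}  B3 = {0, 1, 5, 14}  B4 = {1, 5, 6, 14}  B5 = {5, 6, 11, 14}  B6 = {2, 5, 6, 11}  B7 = {2, 6, 8, 11}  B8 = {2, 8, 11, 12}  B9 = {2, 7, 8, 12}  B10 = {4, 7, 8, 12}  B11 = {4, 7, 10, 12}  B12 = {4, 7, 10, 13}
Tree: B1–B2, B2–B3, B3–B4, B4–B5, B5–B6, B6–B7, B7–B8, B8–B9, B9–B10, B10–B11, B11–B12

The largest bag has 4 vertices, giving width 3; this decomposition certifies tw(G) ≤ 3. For the lower bound: the 4 vertex sets {0,3,9}, {1}, {14}, {2,5,6,11} are disjoint, each induces a connected subgraph, and every pair is joined by at least one edge of G. Contracting each set to a single vertex therefore yields K_{4} as a minor, and since treewidth is minor-monotone, tw(G) ≥ tw(K_{4}) = 3. Combining the bounds, tw(G) = 3.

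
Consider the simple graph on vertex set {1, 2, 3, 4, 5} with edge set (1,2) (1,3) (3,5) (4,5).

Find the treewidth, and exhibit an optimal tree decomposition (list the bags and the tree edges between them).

Treewidth 1.
One such decomposition:
Bags: B1 = {4, 5}  B2 = {3, 5}  B3 = {1, 3}  B4 = {1, 2}
Tree: B1–B2, B2–B3, B3–B4

Every bag has size at most 2, so the width is 2 − 1 = 1 and tw(G) ≤ 1. Any graph with an edge has treewidth ≥ 1, and G has the edge 4–5. Therefore the treewidth is 1.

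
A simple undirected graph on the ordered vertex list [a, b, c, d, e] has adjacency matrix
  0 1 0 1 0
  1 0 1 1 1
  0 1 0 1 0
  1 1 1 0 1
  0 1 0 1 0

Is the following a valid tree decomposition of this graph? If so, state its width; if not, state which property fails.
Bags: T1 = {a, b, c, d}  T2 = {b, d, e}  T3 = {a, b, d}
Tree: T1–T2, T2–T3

A tree decomposition must satisfy three properties: every vertex lies in some bag; for every edge, both endpoints lie together in some bag; and for every vertex, the bags containing it form a connected subtree. Here bags containing vertex a are not connected in the tree, so the decomposition is invalid.

No — bags containing vertex a are not connected in the tree.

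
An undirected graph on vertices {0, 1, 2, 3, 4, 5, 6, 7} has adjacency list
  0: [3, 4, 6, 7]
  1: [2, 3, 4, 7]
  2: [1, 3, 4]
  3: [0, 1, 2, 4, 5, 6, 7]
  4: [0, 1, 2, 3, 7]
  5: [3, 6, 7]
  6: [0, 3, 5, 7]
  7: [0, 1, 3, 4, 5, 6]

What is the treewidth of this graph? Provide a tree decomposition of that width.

Treewidth 3.
One optimal decomposition is:
Bags: B1 = {0, 3, 4, 7}  B2 = {0, 3, 6, 7}  B3 = {1, 3, 4, 7}  B4 = {3, 5, 6, 7}  B5 = {1, 2, 3, 4}
Tree: B1–B2, B1–B3, B2–B4, B3–B5

The largest bag has 4 vertices, giving width 3; this decomposition certifies tw(G) ≤ 3. Conversely, {1, 2, 3, 4} is a clique of size 4, and the vertices of any clique must share a bag in every tree decomposition; so some bag has ≥ 4 vertices and tw(G) ≥ 3. Hence tw(G) = 3 exactly.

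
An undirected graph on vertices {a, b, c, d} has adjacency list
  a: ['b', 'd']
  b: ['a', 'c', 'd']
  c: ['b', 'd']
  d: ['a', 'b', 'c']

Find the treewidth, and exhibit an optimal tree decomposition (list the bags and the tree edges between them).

Each bag holds 3 vertices, so the decomposition has width 2, which upper-bounds the treewidth. Conversely, {b, c, d} is a clique of size 3, and the vertices of any clique must share a bag in every tree decomposition; so some bag has ≥ 3 vertices and tw(G) ≥ 2. Therefore the treewidth is 2.

Treewidth 2.
One optimal decomposition is:
Bags: B1 = {b, c, d}  B2 = {a, b, d}
Tree: B1–B2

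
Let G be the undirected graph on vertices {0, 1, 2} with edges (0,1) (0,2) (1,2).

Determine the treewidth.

2

A width-2 tree decomposition is:
Bags: B1 = {0, 1, 2}
Tree: (single bag)
A single bag containing all 3 vertices is trivially a valid decomposition of width 2. Conversely, {0, 1, 2} is a clique of size 3, and the vertices of any clique must share a bag in every tree decomposition; so some bag has ≥ 3 vertices and tw(G) ≥ 2. Therefore the treewidth is 2.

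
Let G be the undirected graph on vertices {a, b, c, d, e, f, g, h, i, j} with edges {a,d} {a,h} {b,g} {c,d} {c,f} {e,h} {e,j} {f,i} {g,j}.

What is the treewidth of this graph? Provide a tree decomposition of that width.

The largest bag has 2 vertices, giving width 1; this decomposition certifies tw(G) ≤ 1. Any graph with an edge has treewidth ≥ 1, and G has the edge i–f. Hence tw(G) = 1 exactly.

Treewidth 1.
Bags: B1 = {f, i}  B2 = {c, f}  B3 = {c, d}  B4 = {a, d}  B5 = {a, h}  B6 = {e, h}  B7 = {e, j}  B8 = {g, j}  B9 = {b, g}
Tree: B1–B2, B2–B3, B3–B4, B4–B5, B5–B6, B6–B7, B7–B8, B8–B9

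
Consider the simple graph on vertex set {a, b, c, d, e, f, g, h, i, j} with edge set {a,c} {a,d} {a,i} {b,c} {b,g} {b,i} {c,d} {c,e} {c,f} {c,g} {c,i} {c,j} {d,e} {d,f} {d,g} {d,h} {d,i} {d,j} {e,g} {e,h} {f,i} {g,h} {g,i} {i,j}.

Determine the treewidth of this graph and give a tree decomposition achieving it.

The largest bag has 4 vertices, giving width 3; this decomposition certifies tw(G) ≤ 3. On the other hand G contains the 4-clique {d, e, g, h}. A clique must lie in a single bag of any decomposition, so no decomposition can have width below 3. Hence tw(G) = 3 exactly.

Treewidth 3.
One optimal decomposition is:
Bags: B1 = {c, d, g, i}  B2 = {c, d, i, j}  B3 = {b, c, g, i}  B4 = {c, d, f, i}  B5 = {a, c, d, i}  B6 = {c, d, e, g}  B7 = {d, e, g, h}
Tree: B1–B2, B1–B3, B2–B4, B4–B5, B1–B6, B6–B7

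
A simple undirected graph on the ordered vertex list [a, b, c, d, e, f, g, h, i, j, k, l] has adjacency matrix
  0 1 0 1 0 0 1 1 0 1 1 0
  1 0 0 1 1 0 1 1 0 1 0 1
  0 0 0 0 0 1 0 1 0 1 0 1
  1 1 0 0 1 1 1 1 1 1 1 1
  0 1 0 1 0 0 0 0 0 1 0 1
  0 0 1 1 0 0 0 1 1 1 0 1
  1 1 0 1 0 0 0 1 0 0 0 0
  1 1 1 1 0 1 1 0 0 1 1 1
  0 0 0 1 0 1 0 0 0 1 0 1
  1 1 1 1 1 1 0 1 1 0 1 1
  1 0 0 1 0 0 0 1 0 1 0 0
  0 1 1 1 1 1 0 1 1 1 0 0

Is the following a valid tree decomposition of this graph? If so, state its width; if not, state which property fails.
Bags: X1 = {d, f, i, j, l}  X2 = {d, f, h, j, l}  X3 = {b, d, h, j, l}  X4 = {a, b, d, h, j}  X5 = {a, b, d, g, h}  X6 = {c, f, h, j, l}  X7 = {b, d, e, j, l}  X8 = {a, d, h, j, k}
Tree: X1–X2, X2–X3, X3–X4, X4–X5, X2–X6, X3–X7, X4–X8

Checking the three conditions: (i) the bags cover all of {a, b, c, d, e, f, g, h, i, j, k, l}; (ii) for each edge, some bag contains both endpoints; (iii) the bags containing any fixed vertex form a subtree. All hold, so the decomposition is valid with width 5 − 1 = 4.

Yes; width 4.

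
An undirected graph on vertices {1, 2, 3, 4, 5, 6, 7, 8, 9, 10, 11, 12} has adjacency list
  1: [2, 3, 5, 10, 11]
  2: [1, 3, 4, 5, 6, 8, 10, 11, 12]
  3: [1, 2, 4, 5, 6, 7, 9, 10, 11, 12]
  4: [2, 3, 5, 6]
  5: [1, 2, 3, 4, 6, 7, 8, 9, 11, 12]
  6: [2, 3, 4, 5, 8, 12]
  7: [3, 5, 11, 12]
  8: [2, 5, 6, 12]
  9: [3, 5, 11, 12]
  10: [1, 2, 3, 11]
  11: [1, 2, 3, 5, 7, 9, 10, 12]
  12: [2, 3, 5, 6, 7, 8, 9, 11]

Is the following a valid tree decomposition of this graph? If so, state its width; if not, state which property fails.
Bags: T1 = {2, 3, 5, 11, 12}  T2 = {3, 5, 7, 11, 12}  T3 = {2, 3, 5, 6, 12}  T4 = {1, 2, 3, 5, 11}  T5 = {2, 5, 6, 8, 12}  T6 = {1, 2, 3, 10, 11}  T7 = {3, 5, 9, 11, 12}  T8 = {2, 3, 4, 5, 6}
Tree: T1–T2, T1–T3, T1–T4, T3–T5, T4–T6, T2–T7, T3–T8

Yes; width 4.

Checking the three conditions: (i) the bags cover all of {1, 2, 3, 4, 5, 6, 7, 8, 9, 10, 11, 12}; (ii) for each edge, some bag contains both endpoints; (iii) the bags containing any fixed vertex form a subtree. All hold, so the decomposition is valid with width 5 − 1 = 4.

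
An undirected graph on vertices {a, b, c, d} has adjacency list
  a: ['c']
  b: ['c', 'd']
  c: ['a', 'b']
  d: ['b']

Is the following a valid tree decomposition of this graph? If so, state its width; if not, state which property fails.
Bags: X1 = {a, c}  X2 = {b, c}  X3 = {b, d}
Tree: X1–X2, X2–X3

Yes; width 1.

Vertex coverage: the bags together contain {a, b, c, d}, the full vertex set. Edge coverage: each edge of G has both endpoints in at least one bag. Running intersection: for every vertex, the bags containing it form a connected subtree. All three properties hold, so this is a valid tree decomposition of width max|bag| − 1 = 1, and hence tw(G) ≤ 1.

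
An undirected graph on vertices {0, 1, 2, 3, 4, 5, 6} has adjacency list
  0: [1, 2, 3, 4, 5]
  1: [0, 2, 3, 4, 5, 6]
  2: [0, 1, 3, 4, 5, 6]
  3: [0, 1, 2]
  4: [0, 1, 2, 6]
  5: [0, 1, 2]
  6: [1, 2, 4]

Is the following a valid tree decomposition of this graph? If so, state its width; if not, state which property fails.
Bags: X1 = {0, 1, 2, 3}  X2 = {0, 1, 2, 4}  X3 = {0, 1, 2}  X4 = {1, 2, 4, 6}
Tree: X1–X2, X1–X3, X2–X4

No — vertex 5 appears in no bag.

A tree decomposition must satisfy three properties: every vertex lies in some bag; for every edge, both endpoints lie together in some bag; and for every vertex, the bags containing it form a connected subtree. Here vertex 5 appears in no bag, so the decomposition is invalid.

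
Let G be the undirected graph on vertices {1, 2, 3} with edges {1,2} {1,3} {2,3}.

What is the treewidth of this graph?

2

A width-2 tree decomposition is:
Bags: B1 = {1, 2, 3}
Tree: (single bag)
A single bag containing all 3 vertices is trivially a valid decomposition of width 2. On the other hand G contains the 3-clique {1, 2, 3}. A clique must lie in a single bag of any decomposition, so no decomposition can have width below 2. Combining the bounds, tw(G) = 2.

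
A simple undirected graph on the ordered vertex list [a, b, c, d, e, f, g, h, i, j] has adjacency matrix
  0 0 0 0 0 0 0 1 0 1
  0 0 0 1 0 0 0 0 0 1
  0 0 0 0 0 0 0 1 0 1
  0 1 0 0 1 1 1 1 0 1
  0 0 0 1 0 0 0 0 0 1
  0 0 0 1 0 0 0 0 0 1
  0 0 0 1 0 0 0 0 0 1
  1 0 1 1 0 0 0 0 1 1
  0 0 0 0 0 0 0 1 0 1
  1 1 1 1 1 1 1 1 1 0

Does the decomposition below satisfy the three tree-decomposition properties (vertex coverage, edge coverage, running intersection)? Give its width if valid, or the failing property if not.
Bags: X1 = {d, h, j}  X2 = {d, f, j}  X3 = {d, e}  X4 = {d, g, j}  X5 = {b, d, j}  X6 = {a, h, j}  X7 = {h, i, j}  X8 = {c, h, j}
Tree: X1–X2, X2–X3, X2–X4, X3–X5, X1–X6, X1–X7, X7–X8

No — edge (j,e) lies in no bag.

A tree decomposition must satisfy three properties: every vertex lies in some bag; for every edge, both endpoints lie together in some bag; and for every vertex, the bags containing it form a connected subtree. Here edge (j,e) lies in no bag, so the decomposition is invalid.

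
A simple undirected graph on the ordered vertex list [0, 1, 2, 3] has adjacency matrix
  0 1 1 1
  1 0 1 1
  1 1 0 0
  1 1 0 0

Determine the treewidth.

2

A width-2 tree decomposition is:
Bags: B1 = {0, 1, 3}  B2 = {0, 1, 2}
Tree: B1–B2
Each bag holds 3 vertices, so the decomposition has width 2, which upper-bounds the treewidth. On the other hand G contains the 3-clique {0, 1, 2}. A clique must lie in a single bag of any decomposition, so no decomposition can have width below 2. Therefore the treewidth is 2.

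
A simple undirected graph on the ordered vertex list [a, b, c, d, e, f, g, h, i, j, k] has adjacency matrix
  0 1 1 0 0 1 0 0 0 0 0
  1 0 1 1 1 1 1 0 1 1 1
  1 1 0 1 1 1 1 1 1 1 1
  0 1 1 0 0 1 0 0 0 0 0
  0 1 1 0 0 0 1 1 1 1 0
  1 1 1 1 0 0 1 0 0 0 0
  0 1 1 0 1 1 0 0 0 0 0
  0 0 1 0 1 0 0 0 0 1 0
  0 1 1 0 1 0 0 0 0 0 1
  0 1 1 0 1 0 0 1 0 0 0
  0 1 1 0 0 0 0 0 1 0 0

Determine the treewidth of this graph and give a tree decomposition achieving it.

The largest bag has 4 vertices, giving width 3; this decomposition certifies tw(G) ≤ 3. For the lower bound, the 4 vertices {c, e, h, j} are pairwise adjacent, and any tree decomposition puts a clique entirely inside one bag — forcing width ≥ 3. Therefore the treewidth is 3.

Treewidth 3.
One optimal decomposition is:
Bags: B1 = {b, c, e, g}  B2 = {b, c, e, i}  B3 = {b, c, f, g}  B4 = {b, c, e, j}  B5 = {b, c, i, k}  B6 = {b, c, d, f}  B7 = {c, e, h, j}  B8 = {a, b, c, f}
Tree: B1–B2, B1–B3, B2–B4, B2–B5, B3–B6, B4–B7, B3–B8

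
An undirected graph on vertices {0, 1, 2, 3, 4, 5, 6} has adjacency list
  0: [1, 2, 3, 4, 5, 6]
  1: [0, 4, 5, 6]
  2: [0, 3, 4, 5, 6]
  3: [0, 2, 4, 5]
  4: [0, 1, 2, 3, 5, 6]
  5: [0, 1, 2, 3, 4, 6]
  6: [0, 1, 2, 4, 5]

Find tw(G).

4

A width-4 tree decomposition is:
Bags: B1 = {0, 1, 4, 5, 6}  B2 = {0, 2, 4, 5, 6}  B3 = {0, 2, 3, 4, 5}
Tree: B1–B2, B2–B3
Each bag holds 5 vertices, so the decomposition has width 4, which upper-bounds the treewidth. On the other hand G contains the 5-clique {0, 1, 4, 5, 6}. A clique must lie in a single bag of any decomposition, so no decomposition can have width below 4. Combining the bounds, tw(G) = 4.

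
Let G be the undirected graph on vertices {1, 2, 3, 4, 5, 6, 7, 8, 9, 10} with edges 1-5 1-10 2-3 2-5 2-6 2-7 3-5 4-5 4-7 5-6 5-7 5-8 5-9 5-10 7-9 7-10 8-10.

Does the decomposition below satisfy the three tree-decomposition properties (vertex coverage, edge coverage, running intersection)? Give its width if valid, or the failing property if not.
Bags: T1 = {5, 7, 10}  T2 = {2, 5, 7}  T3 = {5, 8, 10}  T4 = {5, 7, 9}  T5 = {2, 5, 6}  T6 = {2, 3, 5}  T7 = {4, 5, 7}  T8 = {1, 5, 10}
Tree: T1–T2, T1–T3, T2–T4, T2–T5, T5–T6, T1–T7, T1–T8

Yes; width 2.

Every vertex of G appears in some bag (union = {1, 2, 3, 4, 5, 6, 7, 8, 9, 10}); every edge is covered by a bag; and for each vertex v the set of bags containing v is connected in the bag tree. The decomposition is therefore valid. The largest bag has 3 vertices, so the width is 2.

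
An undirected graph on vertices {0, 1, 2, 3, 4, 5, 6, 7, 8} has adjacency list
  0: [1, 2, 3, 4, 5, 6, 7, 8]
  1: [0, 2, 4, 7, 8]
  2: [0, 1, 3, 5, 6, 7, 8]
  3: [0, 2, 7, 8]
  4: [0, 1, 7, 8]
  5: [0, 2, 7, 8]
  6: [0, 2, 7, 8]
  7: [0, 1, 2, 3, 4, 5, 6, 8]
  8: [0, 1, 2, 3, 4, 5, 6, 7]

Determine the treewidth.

4

A width-4 tree decomposition is:
Bags: B1 = {0, 1, 2, 7, 8}  B2 = {0, 2, 5, 7, 8}  B3 = {0, 2, 6, 7, 8}  B4 = {0, 1, 4, 7, 8}  B5 = {0, 2, 3, 7, 8}
Tree: B1–B2, B2–B3, B1–B4, B3–B5
Each bag holds 5 vertices, so the decomposition has width 4, which upper-bounds the treewidth. On the other hand G contains the 5-clique {0, 1, 2, 7, 8}. A clique must lie in a single bag of any decomposition, so no decomposition can have width below 4. Combining the bounds, tw(G) = 4.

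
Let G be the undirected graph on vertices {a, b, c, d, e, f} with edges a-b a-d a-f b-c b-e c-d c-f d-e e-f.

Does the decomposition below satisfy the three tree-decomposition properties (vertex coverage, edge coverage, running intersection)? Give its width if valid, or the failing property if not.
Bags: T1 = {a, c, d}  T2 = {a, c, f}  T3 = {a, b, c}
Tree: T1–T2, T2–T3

No — vertex e appears in no bag.

A tree decomposition must satisfy three properties: every vertex lies in some bag; for every edge, both endpoints lie together in some bag; and for every vertex, the bags containing it form a connected subtree. Here vertex e appears in no bag, so the decomposition is invalid.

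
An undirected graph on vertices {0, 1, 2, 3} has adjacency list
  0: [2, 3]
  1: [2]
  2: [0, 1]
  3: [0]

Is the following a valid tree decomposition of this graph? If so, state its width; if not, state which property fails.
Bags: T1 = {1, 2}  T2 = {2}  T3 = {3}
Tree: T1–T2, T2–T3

A tree decomposition must satisfy three properties: every vertex lies in some bag; for every edge, both endpoints lie together in some bag; and for every vertex, the bags containing it form a connected subtree. Here vertex 0 appears in no bag, so the decomposition is invalid.

No — vertex 0 appears in no bag.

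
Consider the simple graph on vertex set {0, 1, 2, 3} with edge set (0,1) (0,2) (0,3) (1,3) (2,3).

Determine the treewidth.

2

A width-2 tree decomposition is:
Bags: B1 = {0, 2, 3}  B2 = {0, 1, 3}
Tree: B1–B2
The largest bag has 3 vertices, giving width 2; this decomposition certifies tw(G) ≤ 2. For the lower bound, the 3 vertices {0, 1, 3} are pairwise adjacent, and any tree decomposition puts a clique entirely inside one bag — forcing width ≥ 2. The upper and lower bounds meet at 2, so that is the treewidth.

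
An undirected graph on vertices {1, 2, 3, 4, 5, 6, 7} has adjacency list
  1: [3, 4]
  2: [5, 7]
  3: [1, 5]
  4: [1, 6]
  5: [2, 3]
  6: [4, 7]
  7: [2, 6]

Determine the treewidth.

2

A width-2 tree decomposition is:
Bags: B1 = {1, 3, 4}  B2 = {3, 4, 5}  B3 = {2, 4, 5}  B4 = {2, 4, 7}  B5 = {4, 6, 7}
Tree: B1–B2, B2–B3, B3–B4, B4–B5
Each bag holds 3 vertices, so the decomposition has width 2, which upper-bounds the treewidth. For the lower bound, G contains the cycle 4–1–3–5–2–7–6–4, so G is not a forest; only forests have treewidth ≤ 1, hence tw(G) ≥ 2. Hence tw(G) = 2 exactly.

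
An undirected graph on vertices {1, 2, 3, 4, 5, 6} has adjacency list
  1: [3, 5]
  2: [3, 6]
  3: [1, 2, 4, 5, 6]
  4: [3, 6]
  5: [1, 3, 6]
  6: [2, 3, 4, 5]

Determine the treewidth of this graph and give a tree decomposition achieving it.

Treewidth 2.
One optimal decomposition is:
Bags: B1 = {3, 5, 6}  B2 = {3, 4, 6}  B3 = {2, 3, 6}  B4 = {1, 3, 5}
Tree: B1–B2, B2–B3, B1–B4

Each bag holds 3 vertices, so the decomposition has width 2, which upper-bounds the treewidth. On the other hand G contains the 3-clique {1, 3, 5}. A clique must lie in a single bag of any decomposition, so no decomposition can have width below 2. The upper and lower bounds meet at 2, so that is the treewidth.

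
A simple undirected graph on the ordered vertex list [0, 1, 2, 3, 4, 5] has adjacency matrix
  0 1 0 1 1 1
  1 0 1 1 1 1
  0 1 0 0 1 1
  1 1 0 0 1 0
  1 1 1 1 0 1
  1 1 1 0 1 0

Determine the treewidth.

A width-3 tree decomposition is:
Bags: B1 = {0, 1, 4, 5}  B2 = {0, 1, 3, 4}  B3 = {1, 2, 4, 5}
Tree: B1–B2, B1–B3
Each bag holds 4 vertices, so the decomposition has width 3, which upper-bounds the treewidth. Conversely, {0, 1, 3, 4} is a clique of size 4, and the vertices of any clique must share a bag in every tree decomposition; so some bag has ≥ 4 vertices and tw(G) ≥ 3. The upper and lower bounds meet at 3, so that is the treewidth.

3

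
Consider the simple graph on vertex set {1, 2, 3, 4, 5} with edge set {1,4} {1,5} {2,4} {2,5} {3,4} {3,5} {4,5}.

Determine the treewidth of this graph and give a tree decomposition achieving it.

Each bag holds 3 vertices, so the decomposition has width 2, which upper-bounds the treewidth. On the other hand G contains the 3-clique {1, 4, 5}. A clique must lie in a single bag of any decomposition, so no decomposition can have width below 2. Combining the bounds, tw(G) = 2.

Treewidth 2.
Bags: B1 = {3, 4, 5}  B2 = {2, 4, 5}  B3 = {1, 4, 5}
Tree: B1–B2, B1–B3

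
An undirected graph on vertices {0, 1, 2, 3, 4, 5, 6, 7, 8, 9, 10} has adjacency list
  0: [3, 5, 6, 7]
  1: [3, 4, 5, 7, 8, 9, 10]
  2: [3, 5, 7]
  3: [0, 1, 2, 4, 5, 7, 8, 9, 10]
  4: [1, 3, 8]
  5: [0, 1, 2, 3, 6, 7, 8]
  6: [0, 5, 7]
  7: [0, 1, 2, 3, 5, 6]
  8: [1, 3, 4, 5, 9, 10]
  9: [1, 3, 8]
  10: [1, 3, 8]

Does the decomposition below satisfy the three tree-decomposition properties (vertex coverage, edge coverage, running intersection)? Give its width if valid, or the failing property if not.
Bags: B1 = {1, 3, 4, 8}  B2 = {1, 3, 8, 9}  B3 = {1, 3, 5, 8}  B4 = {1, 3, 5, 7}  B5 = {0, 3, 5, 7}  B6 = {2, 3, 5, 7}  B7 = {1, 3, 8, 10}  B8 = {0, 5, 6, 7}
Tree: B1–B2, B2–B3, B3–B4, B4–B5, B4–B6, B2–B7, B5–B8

Yes; width 3.

Checking the three conditions: (i) the bags cover all of {0, 1, 2, 3, 4, 5, 6, 7, 8, 9, 10}; (ii) for each edge, some bag contains both endpoints; (iii) the bags containing any fixed vertex form a subtree. All hold, so the decomposition is valid with width 4 − 1 = 3.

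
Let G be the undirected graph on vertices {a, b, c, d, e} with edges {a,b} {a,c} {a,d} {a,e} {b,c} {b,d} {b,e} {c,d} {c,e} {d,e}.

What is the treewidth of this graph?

4

A width-4 tree decomposition is:
Bags: B1 = {a, b, c, d, e}
Tree: (single bag)
A single bag containing all 5 vertices is trivially a valid decomposition of width 4. Conversely, {a, b, c, d, e} is a clique of size 5, and the vertices of any clique must share a bag in every tree decomposition; so some bag has ≥ 5 vertices and tw(G) ≥ 4. Hence tw(G) = 4 exactly.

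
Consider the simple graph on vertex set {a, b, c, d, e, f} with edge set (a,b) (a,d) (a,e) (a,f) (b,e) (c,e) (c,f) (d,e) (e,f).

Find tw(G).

A width-2 tree decomposition is:
Bags: B1 = {a, d, e}  B2 = {a, e, f}  B3 = {a, b, e}  B4 = {c, e, f}
Tree: B1–B2, B1–B3, B2–B4
The largest bag has 3 vertices, giving width 2; this decomposition certifies tw(G) ≤ 2. Conversely, {c, e, f} is a clique of size 3, and the vertices of any clique must share a bag in every tree decomposition; so some bag has ≥ 3 vertices and tw(G) ≥ 2. Combining the bounds, tw(G) = 2.

2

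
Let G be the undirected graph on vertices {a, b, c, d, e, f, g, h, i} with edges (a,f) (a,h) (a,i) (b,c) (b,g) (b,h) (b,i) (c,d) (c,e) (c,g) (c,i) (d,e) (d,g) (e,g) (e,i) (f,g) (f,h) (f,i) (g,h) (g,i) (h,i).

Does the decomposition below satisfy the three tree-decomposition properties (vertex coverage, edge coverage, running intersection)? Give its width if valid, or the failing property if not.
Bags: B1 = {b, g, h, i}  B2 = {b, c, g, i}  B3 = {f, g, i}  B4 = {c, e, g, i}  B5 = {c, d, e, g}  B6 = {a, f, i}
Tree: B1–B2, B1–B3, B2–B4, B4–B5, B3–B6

No — edge (h,f) lies in no bag.

A tree decomposition must satisfy three properties: every vertex lies in some bag; for every edge, both endpoints lie together in some bag; and for every vertex, the bags containing it form a connected subtree. Here edge (h,f) lies in no bag, so the decomposition is invalid.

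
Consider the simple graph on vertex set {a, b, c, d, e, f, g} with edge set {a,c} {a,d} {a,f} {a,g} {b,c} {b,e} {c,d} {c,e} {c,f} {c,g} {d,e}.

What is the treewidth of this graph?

A width-2 tree decomposition is:
Bags: B1 = {a, c, d}  B2 = {a, c, f}  B3 = {c, d, e}  B4 = {a, c, g}  B5 = {b, c, e}
Tree: B1–B2, B1–B3, B1–B4, B3–B5
The largest bag has 3 vertices, giving width 2; this decomposition certifies tw(G) ≤ 2. Conversely, {c, d, e} is a clique of size 3, and the vertices of any clique must share a bag in every tree decomposition; so some bag has ≥ 3 vertices and tw(G) ≥ 2. Therefore the treewidth is 2.

2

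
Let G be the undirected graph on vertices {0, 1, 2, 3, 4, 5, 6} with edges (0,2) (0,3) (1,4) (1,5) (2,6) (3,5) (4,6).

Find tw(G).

A width-2 tree decomposition is:
Bags: B1 = {0, 2, 6}  B2 = {0, 4, 6}  B3 = {0, 1, 4}  B4 = {0, 1, 5}  B5 = {0, 3, 5}
Tree: B1–B2, B2–B3, B3–B4, B4–B5
Each bag holds 3 vertices, so the decomposition has width 2, which upper-bounds the treewidth. The edges 0–2–6–4–1–5–3–0 form a cycle, so G is not a tree and its treewidth is at least 2. The upper and lower bounds meet at 2, so that is the treewidth.

2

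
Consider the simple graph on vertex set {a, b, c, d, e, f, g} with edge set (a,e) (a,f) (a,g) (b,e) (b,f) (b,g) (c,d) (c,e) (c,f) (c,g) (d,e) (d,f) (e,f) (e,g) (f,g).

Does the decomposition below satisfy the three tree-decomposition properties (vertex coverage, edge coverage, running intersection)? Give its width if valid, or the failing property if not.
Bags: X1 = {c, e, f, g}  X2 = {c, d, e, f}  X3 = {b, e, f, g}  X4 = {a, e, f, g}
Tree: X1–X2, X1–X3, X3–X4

Yes; width 3.

Checking the three conditions: (i) the bags cover all of {a, b, c, d, e, f, g}; (ii) for each edge, some bag contains both endpoints; (iii) the bags containing any fixed vertex form a subtree. All hold, so the decomposition is valid with width 4 − 1 = 3.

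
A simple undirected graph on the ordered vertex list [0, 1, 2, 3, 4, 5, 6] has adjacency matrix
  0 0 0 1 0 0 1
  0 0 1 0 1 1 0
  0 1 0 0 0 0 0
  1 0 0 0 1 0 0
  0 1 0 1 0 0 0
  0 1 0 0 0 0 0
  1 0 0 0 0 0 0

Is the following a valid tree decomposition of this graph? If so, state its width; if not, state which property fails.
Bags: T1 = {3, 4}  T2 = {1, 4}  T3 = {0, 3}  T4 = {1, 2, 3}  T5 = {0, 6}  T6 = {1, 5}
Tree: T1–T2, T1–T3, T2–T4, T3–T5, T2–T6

A tree decomposition must satisfy three properties: every vertex lies in some bag; for every edge, both endpoints lie together in some bag; and for every vertex, the bags containing it form a connected subtree. Here bags containing vertex 3 are not connected in the tree, so the decomposition is invalid.

No — bags containing vertex 3 are not connected in the tree.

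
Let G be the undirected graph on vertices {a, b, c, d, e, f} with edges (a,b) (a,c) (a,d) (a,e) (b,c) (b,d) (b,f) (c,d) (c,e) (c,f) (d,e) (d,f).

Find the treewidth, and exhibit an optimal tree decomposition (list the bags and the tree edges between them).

Each bag holds 4 vertices, so the decomposition has width 3, which upper-bounds the treewidth. On the other hand G contains the 4-clique {b, c, d, f}. A clique must lie in a single bag of any decomposition, so no decomposition can have width below 3. Hence tw(G) = 3 exactly.

Treewidth 3.
One optimal decomposition is:
Bags: B1 = {a, b, c, d}  B2 = {b, c, d, f}  B3 = {a, c, d, e}
Tree: B1–B2, B1–B3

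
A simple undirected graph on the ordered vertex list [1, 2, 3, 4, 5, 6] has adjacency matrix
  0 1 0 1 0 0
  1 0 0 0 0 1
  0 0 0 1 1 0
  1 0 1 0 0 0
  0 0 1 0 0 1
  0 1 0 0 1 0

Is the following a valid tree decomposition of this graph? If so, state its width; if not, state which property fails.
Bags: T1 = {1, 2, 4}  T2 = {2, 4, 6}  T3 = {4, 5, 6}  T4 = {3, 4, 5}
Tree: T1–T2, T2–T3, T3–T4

Yes; width 2.

Every vertex of G appears in some bag (union = {1, 2, 3, 4, 5, 6}); every edge is covered by a bag; and for each vertex v the set of bags containing v is connected in the bag tree. The decomposition is therefore valid. The largest bag has 3 vertices, so the width is 2.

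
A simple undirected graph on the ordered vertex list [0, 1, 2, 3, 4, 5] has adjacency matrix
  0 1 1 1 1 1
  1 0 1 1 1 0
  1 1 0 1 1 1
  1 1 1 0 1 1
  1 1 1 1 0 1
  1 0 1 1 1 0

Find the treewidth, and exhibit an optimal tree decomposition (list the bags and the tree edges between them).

Each bag holds 5 vertices, so the decomposition has width 4, which upper-bounds the treewidth. For the lower bound, the 5 vertices {0, 1, 2, 3, 4} are pairwise adjacent, and any tree decomposition puts a clique entirely inside one bag — forcing width ≥ 4. Therefore the treewidth is 4.

Treewidth 4.
Bags: B1 = {0, 1, 2, 3, 4}  B2 = {0, 2, 3, 4, 5}
Tree: B1–B2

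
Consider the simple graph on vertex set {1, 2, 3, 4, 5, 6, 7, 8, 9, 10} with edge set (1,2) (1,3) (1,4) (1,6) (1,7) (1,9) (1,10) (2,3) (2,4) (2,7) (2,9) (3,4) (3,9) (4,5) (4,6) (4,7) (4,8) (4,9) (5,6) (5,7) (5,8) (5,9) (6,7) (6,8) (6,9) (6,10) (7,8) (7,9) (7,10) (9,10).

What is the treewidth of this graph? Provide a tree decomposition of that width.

The largest bag has 5 vertices, giving width 4; this decomposition certifies tw(G) ≤ 4. For the lower bound, the 5 vertices {1, 6, 7, 9, 10} are pairwise adjacent, and any tree decomposition puts a clique entirely inside one bag — forcing width ≥ 4. Hence tw(G) = 4 exactly.

Treewidth 4.
Bags: B1 = {1, 4, 6, 7, 9}  B2 = {1, 2, 4, 7, 9}  B3 = {4, 5, 6, 7, 9}  B4 = {4, 5, 6, 7, 8}  B5 = {1, 2, 3, 4, 9}  B6 = {1, 6, 7, 9, 10}
Tree: B1–B2, B1–B3, B3–B4, B2–B5, B1–B6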